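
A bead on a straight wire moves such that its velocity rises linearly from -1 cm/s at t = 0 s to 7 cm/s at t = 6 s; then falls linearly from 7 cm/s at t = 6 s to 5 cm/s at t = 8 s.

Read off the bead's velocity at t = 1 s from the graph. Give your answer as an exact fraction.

On 0–6 s the graph is linear from -1 to 7 cm/s: v(1) = -1 + (7 − -1)·(1 − 0)/(6 − 0) = 1/3 cm/s.

1/3 cm/s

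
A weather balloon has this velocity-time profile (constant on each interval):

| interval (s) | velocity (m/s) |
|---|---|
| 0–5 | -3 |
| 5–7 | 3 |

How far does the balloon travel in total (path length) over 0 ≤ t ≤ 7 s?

Distance (not displacement) is the total path length: add the absolute areas under v-t.
0–5 s: |-3| × 5 = 15 m
5–7 s: |3| × 2 = 6 m
Total distance = 21 m

21 m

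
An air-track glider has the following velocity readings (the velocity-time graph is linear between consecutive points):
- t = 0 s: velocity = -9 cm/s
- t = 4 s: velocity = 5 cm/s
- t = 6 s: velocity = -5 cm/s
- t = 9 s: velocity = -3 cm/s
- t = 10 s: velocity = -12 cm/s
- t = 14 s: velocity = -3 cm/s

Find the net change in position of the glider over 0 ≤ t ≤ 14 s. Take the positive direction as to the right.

Displacement is the signed area under the v-t curve.
0–4 s: ½(-9 + 5)(4) = -8 cm
4–6 s: ½(5 + -5)(2) = 0 cm
6–9 s: ½(-5 + -3)(3) = -12 cm
9–10 s: ½(-3 + -12)(1) = -7.5 cm
10–14 s: ½(-12 + -3)(4) = -30 cm
Net displacement = -57.5 cm

-57.5 cm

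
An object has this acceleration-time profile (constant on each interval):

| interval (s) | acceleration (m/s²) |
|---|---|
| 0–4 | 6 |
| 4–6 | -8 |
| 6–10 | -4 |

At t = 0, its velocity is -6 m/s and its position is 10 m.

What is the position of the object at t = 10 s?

30 m

On each constant-a segment, Δv = aΔt and Δx = v₀Δt + ½aΔt²; chain segment to segment.
0–4 s: v starts -6 m/s; Δx = -6·4 + ½·6·4² = 24 m; v ends 18 m/s.
4–6 s: v starts 18 m/s; Δx = 18·2 + ½·-8·2² = 20 m; v ends 2 m/s.
6–10 s: v starts 2 m/s; Δx = 2·4 + ½·-4·4² = -24 m; v ends -14 m/s.
x(10) = 10 + Σ Δx = 30 m.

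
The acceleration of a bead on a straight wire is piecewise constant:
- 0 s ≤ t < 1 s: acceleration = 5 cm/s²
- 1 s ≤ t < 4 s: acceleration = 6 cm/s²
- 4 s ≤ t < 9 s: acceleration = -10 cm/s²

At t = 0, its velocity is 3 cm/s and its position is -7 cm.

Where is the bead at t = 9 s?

54.5 cm

On each constant-a segment, Δv = aΔt and Δx = v₀Δt + ½aΔt²; chain segment to segment.
0–1 s: v starts 3 cm/s; Δx = 3·1 + ½·5·1² = 5.5 cm; v ends 8 cm/s.
1–4 s: v starts 8 cm/s; Δx = 8·3 + ½·6·3² = 51 cm; v ends 26 cm/s.
4–9 s: v starts 26 cm/s; Δx = 26·5 + ½·-10·5² = 5 cm; v ends -24 cm/s.
x(9) = -7 + Σ Δx = 54.5 cm.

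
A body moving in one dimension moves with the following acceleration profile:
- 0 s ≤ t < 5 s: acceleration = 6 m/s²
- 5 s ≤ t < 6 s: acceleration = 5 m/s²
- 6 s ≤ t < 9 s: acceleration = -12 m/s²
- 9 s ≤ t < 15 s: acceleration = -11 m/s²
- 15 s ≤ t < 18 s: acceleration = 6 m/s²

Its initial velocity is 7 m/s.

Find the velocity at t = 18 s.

-42 m/s

Δv equals the area under the a-t graph; then v = v₀ + Δv.
0–5 s: 6 × 5 = 30 m/s
5–6 s: 5 × 1 = 5 m/s
6–9 s: -12 × 3 = -36 m/s
9–15 s: -11 × 6 = -66 m/s
15–18 s: 6 × 3 = 18 m/s
Δv = -49 m/s, so v(18) = 7 + (-49) = -42 m/s.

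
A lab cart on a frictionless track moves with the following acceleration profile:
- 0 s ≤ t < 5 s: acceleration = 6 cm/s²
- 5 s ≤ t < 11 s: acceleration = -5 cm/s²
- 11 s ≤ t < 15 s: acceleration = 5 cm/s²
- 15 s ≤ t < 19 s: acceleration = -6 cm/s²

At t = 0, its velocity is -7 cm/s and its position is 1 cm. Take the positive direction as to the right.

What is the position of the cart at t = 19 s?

On each constant-a segment, Δv = aΔt and Δx = v₀Δt + ½aΔt²; chain segment to segment.
0–5 s: v starts -7 cm/s; Δx = -7·5 + ½·6·5² = 40 cm; v ends 23 cm/s.
5–11 s: v starts 23 cm/s; Δx = 23·6 + ½·-5·6² = 48 cm; v ends -7 cm/s.
11–15 s: v starts -7 cm/s; Δx = -7·4 + ½·5·4² = 12 cm; v ends 13 cm/s.
15–19 s: v starts 13 cm/s; Δx = 13·4 + ½·-6·4² = 4 cm; v ends -11 cm/s.
x(19) = 1 + Σ Δx = 105 cm.

105 cm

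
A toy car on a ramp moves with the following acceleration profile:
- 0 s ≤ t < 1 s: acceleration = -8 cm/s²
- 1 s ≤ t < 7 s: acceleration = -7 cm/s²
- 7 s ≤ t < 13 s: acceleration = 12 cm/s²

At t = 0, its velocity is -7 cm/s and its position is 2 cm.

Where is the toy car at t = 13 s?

-351 cm

On each constant-a segment, Δv = aΔt and Δx = v₀Δt + ½aΔt²; chain segment to segment.
0–1 s: v starts -7 cm/s; Δx = -7·1 + ½·-8·1² = -11 cm; v ends -15 cm/s.
1–7 s: v starts -15 cm/s; Δx = -15·6 + ½·-7·6² = -216 cm; v ends -57 cm/s.
7–13 s: v starts -57 cm/s; Δx = -57·6 + ½·12·6² = -126 cm; v ends 15 cm/s.
x(13) = 2 + Σ Δx = -351 cm.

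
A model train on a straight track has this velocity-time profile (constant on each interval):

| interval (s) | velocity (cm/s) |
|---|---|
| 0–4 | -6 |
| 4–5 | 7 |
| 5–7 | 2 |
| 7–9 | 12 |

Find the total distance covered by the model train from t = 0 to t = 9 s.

59 cm

Distance (not displacement) is the total path length: add the absolute areas under v-t.
0–4 s: |-6| × 4 = 24 cm
4–5 s: |7| × 1 = 7 cm
5–7 s: |2| × 2 = 4 cm
7–9 s: |12| × 2 = 24 cm
Total distance = 59 cm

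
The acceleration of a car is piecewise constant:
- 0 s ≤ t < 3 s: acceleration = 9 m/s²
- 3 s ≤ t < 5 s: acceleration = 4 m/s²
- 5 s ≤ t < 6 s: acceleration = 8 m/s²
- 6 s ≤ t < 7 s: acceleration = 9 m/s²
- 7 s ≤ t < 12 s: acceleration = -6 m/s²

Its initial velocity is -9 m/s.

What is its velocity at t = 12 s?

13 m/s

Δv equals the area under the a-t graph; then v = v₀ + Δv.
0–3 s: 9 × 3 = 27 m/s
3–5 s: 4 × 2 = 8 m/s
5–6 s: 8 × 1 = 8 m/s
6–7 s: 9 × 1 = 9 m/s
7–12 s: -6 × 5 = -30 m/s
Δv = 22 m/s, so v(12) = -9 + (22) = 13 m/s.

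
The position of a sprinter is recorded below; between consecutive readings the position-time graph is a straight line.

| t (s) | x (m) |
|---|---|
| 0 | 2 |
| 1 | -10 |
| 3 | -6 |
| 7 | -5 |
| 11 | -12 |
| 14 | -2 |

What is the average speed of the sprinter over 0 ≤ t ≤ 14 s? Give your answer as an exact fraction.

17/7 m/s

Average speed = (total path length)/(elapsed time); on a piecewise-linear x-t graph the path length is Σ|Δx|.
0–1 s: |Δx| = |-10 − 2| = 12 m
1–3 s: |Δx| = |-6 − -10| = 4 m
3–7 s: |Δx| = |-5 − -6| = 1 m
7–11 s: |Δx| = |-12 − -5| = 7 m
11–14 s: |Δx| = |-2 − -12| = 10 m
Total path = 34 m; average speed = 34/14 = 17/7 m/s.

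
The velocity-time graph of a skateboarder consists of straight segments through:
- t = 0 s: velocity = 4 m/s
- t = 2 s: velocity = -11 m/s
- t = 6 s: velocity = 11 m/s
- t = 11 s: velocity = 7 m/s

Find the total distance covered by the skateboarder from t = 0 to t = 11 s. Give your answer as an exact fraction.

Total distance travelled is ∫|v| dt — sum the magnitudes of each area piece.
0–2 s: v = 0 at t = 8/15 s; triangle areas 16/15 + 121/15 = 137/15 m
2–6 s: v = 0 at t = 4 s; triangle areas 11 + 11 = 22 m
6–11 s: |½(11 + 7)(5)| = 45 m
Total distance = 1142/15 m

1142/15 m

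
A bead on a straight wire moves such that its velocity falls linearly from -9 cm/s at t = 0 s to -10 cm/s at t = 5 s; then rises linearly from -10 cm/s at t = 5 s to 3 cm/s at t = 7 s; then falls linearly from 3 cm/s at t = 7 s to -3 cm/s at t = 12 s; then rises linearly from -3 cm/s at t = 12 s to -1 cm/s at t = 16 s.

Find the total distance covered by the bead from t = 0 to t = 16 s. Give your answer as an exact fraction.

928/13 cm

Distance (not displacement) is the total path length: add the absolute areas under v-t.
0–5 s: |½(-9 + -10)(5)| = 47.5 cm
5–7 s: v = 0 at t = 85/13 s; triangle areas 100/13 + 9/13 = 109/13 cm
7–12 s: v = 0 at t = 9.5 s; triangle areas 3.75 + 3.75 = 7.5 cm
12–16 s: |½(-3 + -1)(4)| = 8 cm
Total distance = 928/13 cm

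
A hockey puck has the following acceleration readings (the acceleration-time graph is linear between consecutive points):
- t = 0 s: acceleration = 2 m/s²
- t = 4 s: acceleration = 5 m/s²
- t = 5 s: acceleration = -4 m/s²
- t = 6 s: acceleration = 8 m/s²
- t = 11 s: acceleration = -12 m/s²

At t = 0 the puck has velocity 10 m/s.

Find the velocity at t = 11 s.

16.5 m/s

Δv equals the area under the a-t graph; then v = v₀ + Δv.
0–4 s: ½(2 + 5)(4) = 14 m/s
4–5 s: ½(5 + -4)(1) = 0.5 m/s
5–6 s: ½(-4 + 8)(1) = 2 m/s
6–11 s: ½(8 + -12)(5) = -10 m/s
Δv = 6.5 m/s, so v(11) = 10 + (6.5) = 16.5 m/s.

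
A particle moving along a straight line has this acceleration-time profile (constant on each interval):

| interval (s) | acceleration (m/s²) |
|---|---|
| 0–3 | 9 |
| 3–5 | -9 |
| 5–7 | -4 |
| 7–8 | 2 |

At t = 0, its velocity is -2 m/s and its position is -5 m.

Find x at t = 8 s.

On each constant-a segment, Δv = aΔt and Δx = v₀Δt + ½aΔt²; chain segment to segment.
0–3 s: v starts -2 m/s; Δx = -2·3 + ½·9·3² = 34.5 m; v ends 25 m/s.
3–5 s: v starts 25 m/s; Δx = 25·2 + ½·-9·2² = 32 m; v ends 7 m/s.
5–7 s: v starts 7 m/s; Δx = 7·2 + ½·-4·2² = 6 m; v ends -1 m/s.
7–8 s: v starts -1 m/s; Δx = -1·1 + ½·2·1² = 0 m; v ends 1 m/s.
x(8) = -5 + Σ Δx = 67.5 m.

67.5 m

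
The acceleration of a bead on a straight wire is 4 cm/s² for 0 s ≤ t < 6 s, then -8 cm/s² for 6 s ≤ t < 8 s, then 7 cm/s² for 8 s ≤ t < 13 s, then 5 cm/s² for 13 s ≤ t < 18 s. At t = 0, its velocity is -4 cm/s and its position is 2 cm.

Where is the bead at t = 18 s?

On each constant-a segment, Δv = aΔt and Δx = v₀Δt + ½aΔt²; chain segment to segment.
0–6 s: v starts -4 cm/s; Δx = -4·6 + ½·4·6² = 48 cm; v ends 20 cm/s.
6–8 s: v starts 20 cm/s; Δx = 20·2 + ½·-8·2² = 24 cm; v ends 4 cm/s.
8–13 s: v starts 4 cm/s; Δx = 4·5 + ½·7·5² = 107.5 cm; v ends 39 cm/s.
13–18 s: v starts 39 cm/s; Δx = 39·5 + ½·5·5² = 257.5 cm; v ends 64 cm/s.
x(18) = 2 + Σ Δx = 439 cm.

439 cm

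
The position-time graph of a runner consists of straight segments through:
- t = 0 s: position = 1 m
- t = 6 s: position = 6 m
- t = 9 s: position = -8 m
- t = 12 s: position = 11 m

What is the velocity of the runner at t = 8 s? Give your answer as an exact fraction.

-14/3 m/s

Velocity is the slope of the x-t graph on 6–9 s: (-8 − 6)/(9 − 6) = -14/3 m/s.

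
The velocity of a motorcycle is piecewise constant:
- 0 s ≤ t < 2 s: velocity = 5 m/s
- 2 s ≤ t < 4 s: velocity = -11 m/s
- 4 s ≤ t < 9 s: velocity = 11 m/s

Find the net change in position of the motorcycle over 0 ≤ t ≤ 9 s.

Net displacement equals the area under the velocity-time graph (areas below the axis count negative).
0–2 s: 5 × 2 = 10 m
2–4 s: -11 × 2 = -22 m
4–9 s: 11 × 5 = 55 m
Net displacement = 43 m

43 m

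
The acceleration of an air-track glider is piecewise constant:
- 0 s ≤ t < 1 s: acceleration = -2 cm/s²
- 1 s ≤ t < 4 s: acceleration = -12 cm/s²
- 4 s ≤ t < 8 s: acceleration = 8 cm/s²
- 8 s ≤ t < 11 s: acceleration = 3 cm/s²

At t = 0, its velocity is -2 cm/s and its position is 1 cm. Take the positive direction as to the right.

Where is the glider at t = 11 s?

On each constant-a segment, Δv = aΔt and Δx = v₀Δt + ½aΔt²; chain segment to segment.
0–1 s: v starts -2 cm/s; Δx = -2·1 + ½·-2·1² = -3 cm; v ends -4 cm/s.
1–4 s: v starts -4 cm/s; Δx = -4·3 + ½·-12·3² = -66 cm; v ends -40 cm/s.
4–8 s: v starts -40 cm/s; Δx = -40·4 + ½·8·4² = -96 cm; v ends -8 cm/s.
8–11 s: v starts -8 cm/s; Δx = -8·3 + ½·3·3² = -10.5 cm; v ends 1 cm/s.
x(11) = 1 + Σ Δx = -174.5 cm.

-174.5 cm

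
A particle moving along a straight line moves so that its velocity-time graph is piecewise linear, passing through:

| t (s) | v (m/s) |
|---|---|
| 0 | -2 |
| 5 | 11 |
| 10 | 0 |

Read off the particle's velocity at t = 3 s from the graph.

5.8 m/s

On 0–5 s the graph is linear from -2 to 11 m/s: v(3) = -2 + (11 − -2)·(3 − 0)/(5 − 0) = 5.8 m/s.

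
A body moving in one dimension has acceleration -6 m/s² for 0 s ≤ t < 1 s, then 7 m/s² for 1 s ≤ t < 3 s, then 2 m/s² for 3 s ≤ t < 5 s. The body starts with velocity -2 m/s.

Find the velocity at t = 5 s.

Δv equals the area under the a-t graph; then v = v₀ + Δv.
0–1 s: -6 × 1 = -6 m/s
1–3 s: 7 × 2 = 14 m/s
3–5 s: 2 × 2 = 4 m/s
Δv = 12 m/s, so v(5) = -2 + (12) = 10 m/s.

10 m/s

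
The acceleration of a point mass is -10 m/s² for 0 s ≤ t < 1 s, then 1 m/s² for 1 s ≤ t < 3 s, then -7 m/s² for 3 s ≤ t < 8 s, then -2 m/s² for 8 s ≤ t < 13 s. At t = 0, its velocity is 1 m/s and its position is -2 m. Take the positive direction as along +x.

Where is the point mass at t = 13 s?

On each constant-a segment, Δv = aΔt and Δx = v₀Δt + ½aΔt²; chain segment to segment.
0–1 s: v starts 1 m/s; Δx = 1·1 + ½·-10·1² = -4 m; v ends -9 m/s.
1–3 s: v starts -9 m/s; Δx = -9·2 + ½·1·2² = -16 m; v ends -7 m/s.
3–8 s: v starts -7 m/s; Δx = -7·5 + ½·-7·5² = -122.5 m; v ends -42 m/s.
8–13 s: v starts -42 m/s; Δx = -42·5 + ½·-2·5² = -235 m; v ends -52 m/s.
x(13) = -2 + Σ Δx = -379.5 m.

-379.5 m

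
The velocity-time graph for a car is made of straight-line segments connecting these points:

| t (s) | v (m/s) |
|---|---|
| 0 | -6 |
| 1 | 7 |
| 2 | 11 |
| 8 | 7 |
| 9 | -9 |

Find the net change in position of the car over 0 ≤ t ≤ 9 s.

Net displacement equals the area under the velocity-time graph (areas below the axis count negative).
0–1 s: ½(-6 + 7)(1) = 0.5 m
1–2 s: ½(7 + 11)(1) = 9 m
2–8 s: ½(11 + 7)(6) = 54 m
8–9 s: ½(7 + -9)(1) = -1 m
Net displacement = 62.5 m

62.5 m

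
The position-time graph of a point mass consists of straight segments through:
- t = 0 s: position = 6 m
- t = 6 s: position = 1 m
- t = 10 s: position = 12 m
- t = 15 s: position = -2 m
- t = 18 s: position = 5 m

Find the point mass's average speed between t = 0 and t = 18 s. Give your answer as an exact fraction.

37/18 m/s

Average speed = (total path length)/(elapsed time); on a piecewise-linear x-t graph the path length is Σ|Δx|.
0–6 s: |Δx| = |1 − 6| = 5 m
6–10 s: |Δx| = |12 − 1| = 11 m
10–15 s: |Δx| = |-2 − 12| = 14 m
15–18 s: |Δx| = |5 − -2| = 7 m
Total path = 37 m; average speed = 37/18 = 37/18 m/s.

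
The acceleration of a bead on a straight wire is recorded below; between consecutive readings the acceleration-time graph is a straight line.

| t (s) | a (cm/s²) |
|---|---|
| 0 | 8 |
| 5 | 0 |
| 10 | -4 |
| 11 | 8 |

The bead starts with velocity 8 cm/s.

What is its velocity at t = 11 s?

20 cm/s

Δv equals the area under the a-t graph; then v = v₀ + Δv.
0–5 s: ½(8 + 0)(5) = 20 cm/s
5–10 s: ½(0 + -4)(5) = -10 cm/s
10–11 s: ½(-4 + 8)(1) = 2 cm/s
Δv = 12 cm/s, so v(11) = 8 + (12) = 20 cm/s.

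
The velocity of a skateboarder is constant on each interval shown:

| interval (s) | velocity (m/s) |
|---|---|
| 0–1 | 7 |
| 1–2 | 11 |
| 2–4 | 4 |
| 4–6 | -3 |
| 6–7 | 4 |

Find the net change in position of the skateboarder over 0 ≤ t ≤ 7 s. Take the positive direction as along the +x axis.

Displacement is the signed area under the v-t curve.
0–1 s: 7 × 1 = 7 m
1–2 s: 11 × 1 = 11 m
2–4 s: 4 × 2 = 8 m
4–6 s: -3 × 2 = -6 m
6–7 s: 4 × 1 = 4 m
Net displacement = 24 m

24 m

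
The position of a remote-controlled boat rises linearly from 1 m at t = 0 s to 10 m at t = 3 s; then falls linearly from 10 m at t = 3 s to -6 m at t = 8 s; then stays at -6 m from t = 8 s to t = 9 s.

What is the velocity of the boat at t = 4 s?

Velocity is the slope of the x-t graph on 3–8 s: (-6 − 10)/(8 − 3) = -3.2 m/s.

-3.2 m/s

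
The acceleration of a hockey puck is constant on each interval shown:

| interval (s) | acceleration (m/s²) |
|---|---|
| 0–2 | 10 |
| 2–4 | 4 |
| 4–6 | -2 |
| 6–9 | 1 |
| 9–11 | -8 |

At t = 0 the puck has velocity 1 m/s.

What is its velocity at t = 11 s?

Δv equals the area under the a-t graph; then v = v₀ + Δv.
0–2 s: 10 × 2 = 20 m/s
2–4 s: 4 × 2 = 8 m/s
4–6 s: -2 × 2 = -4 m/s
6–9 s: 1 × 3 = 3 m/s
9–11 s: -8 × 2 = -16 m/s
Δv = 11 m/s, so v(11) = 1 + (11) = 12 m/s.

12 m/s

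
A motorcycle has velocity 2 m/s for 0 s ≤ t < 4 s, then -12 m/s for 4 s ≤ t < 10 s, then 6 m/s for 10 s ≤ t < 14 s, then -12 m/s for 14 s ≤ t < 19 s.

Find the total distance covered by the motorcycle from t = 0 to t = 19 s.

Distance (not displacement) is the total path length: add the absolute areas under v-t.
0–4 s: |2| × 4 = 8 m
4–10 s: |-12| × 6 = 72 m
10–14 s: |6| × 4 = 24 m
14–19 s: |-12| × 5 = 60 m
Total distance = 164 m

164 m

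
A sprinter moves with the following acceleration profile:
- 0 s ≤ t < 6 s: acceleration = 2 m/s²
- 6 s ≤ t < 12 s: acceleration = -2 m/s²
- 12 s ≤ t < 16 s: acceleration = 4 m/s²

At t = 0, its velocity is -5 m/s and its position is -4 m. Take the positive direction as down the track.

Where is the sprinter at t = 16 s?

On each constant-a segment, Δv = aΔt and Δx = v₀Δt + ½aΔt²; chain segment to segment.
0–6 s: v starts -5 m/s; Δx = -5·6 + ½·2·6² = 6 m; v ends 7 m/s.
6–12 s: v starts 7 m/s; Δx = 7·6 + ½·-2·6² = 6 m; v ends -5 m/s.
12–16 s: v starts -5 m/s; Δx = -5·4 + ½·4·4² = 12 m; v ends 11 m/s.
x(16) = -4 + Σ Δx = 20 m.

20 m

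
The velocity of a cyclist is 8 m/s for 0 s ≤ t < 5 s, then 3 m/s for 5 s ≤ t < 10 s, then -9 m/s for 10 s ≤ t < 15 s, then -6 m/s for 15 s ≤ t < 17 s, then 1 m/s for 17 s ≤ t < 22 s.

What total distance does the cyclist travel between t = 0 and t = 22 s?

117 m

Total distance travelled is ∫|v| dt — sum the magnitudes of each area piece.
0–5 s: |8| × 5 = 40 m
5–10 s: |3| × 5 = 15 m
10–15 s: |-9| × 5 = 45 m
15–17 s: |-6| × 2 = 12 m
17–22 s: |1| × 5 = 5 m
Total distance = 117 m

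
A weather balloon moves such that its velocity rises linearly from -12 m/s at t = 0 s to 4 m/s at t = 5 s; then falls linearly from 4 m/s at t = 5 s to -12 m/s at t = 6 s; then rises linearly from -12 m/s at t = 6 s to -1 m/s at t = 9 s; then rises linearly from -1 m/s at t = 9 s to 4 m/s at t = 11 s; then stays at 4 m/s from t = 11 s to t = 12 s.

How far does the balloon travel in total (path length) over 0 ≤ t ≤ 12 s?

56.9 m

Distance (not displacement) is the total path length: add the absolute areas under v-t.
0–5 s: v = 0 at t = 3.75 s; triangle areas 22.5 + 2.5 = 25 m
5–6 s: v = 0 at t = 5.25 s; triangle areas 0.5 + 4.5 = 5 m
6–9 s: |½(-12 + -1)(3)| = 19.5 m
9–11 s: v = 0 at t = 9.4 s; triangle areas 0.2 + 3.2 = 3.4 m
11–12 s: |4| × 1 = 4 m
Total distance = 56.9 m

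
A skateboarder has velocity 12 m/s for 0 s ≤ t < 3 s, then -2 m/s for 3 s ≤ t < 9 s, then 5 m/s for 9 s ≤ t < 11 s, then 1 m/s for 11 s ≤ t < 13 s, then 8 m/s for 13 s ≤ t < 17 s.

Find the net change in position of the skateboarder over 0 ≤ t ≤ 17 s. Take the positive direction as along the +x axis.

Displacement is the signed area under the v-t curve.
0–3 s: 12 × 3 = 36 m
3–9 s: -2 × 6 = -12 m
9–11 s: 5 × 2 = 10 m
11–13 s: 1 × 2 = 2 m
13–17 s: 8 × 4 = 32 m
Net displacement = 68 m

68 m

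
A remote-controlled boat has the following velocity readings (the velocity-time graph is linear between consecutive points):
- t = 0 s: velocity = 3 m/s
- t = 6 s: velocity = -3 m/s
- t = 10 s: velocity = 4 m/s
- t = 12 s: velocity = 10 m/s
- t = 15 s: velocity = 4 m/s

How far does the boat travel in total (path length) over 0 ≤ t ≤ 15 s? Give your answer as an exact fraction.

358/7 m

Total distance travelled is ∫|v| dt — sum the magnitudes of each area piece.
0–6 s: v = 0 at t = 3 s; triangle areas 4.5 + 4.5 = 9 m
6–10 s: v = 0 at t = 54/7 s; triangle areas 18/7 + 32/7 = 50/7 m
10–12 s: |½(4 + 10)(2)| = 14 m
12–15 s: |½(10 + 4)(3)| = 21 m
Total distance = 358/7 m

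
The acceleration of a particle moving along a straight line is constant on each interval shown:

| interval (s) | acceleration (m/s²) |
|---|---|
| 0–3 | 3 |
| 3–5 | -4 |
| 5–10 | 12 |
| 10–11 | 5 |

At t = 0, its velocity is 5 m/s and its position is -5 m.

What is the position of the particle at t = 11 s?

292 m

On each constant-a segment, Δv = aΔt and Δx = v₀Δt + ½aΔt²; chain segment to segment.
0–3 s: v starts 5 m/s; Δx = 5·3 + ½·3·3² = 28.5 m; v ends 14 m/s.
3–5 s: v starts 14 m/s; Δx = 14·2 + ½·-4·2² = 20 m; v ends 6 m/s.
5–10 s: v starts 6 m/s; Δx = 6·5 + ½·12·5² = 180 m; v ends 66 m/s.
10–11 s: v starts 66 m/s; Δx = 66·1 + ½·5·1² = 68.5 m; v ends 71 m/s.
x(11) = -5 + Σ Δx = 292 m.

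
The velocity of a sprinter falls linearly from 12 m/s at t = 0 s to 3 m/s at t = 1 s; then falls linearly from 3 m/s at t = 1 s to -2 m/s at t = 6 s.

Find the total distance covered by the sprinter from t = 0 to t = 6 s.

14 m

Distance (not displacement) is the total path length: add the absolute areas under v-t.
0–1 s: |½(12 + 3)(1)| = 7.5 m
1–6 s: v = 0 at t = 4 s; triangle areas 4.5 + 2 = 6.5 m
Total distance = 14 m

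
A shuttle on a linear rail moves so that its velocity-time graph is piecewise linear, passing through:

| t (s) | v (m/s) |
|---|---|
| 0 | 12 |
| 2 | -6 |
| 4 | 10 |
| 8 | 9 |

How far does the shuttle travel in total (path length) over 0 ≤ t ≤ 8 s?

56.5 m

Total distance travelled is ∫|v| dt — sum the magnitudes of each area piece.
0–2 s: v = 0 at t = 4/3 s; triangle areas 8 + 2 = 10 m
2–4 s: v = 0 at t = 2.75 s; triangle areas 2.25 + 6.25 = 8.5 m
4–8 s: |½(10 + 9)(4)| = 38 m
Total distance = 56.5 m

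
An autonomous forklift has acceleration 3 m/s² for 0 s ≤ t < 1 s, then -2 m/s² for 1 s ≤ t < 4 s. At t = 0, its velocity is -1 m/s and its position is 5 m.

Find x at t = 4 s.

2.5 m

On each constant-a segment, Δv = aΔt and Δx = v₀Δt + ½aΔt²; chain segment to segment.
0–1 s: v starts -1 m/s; Δx = -1·1 + ½·3·1² = 0.5 m; v ends 2 m/s.
1–4 s: v starts 2 m/s; Δx = 2·3 + ½·-2·3² = -3 m; v ends -4 m/s.
x(4) = 5 + Σ Δx = 2.5 m.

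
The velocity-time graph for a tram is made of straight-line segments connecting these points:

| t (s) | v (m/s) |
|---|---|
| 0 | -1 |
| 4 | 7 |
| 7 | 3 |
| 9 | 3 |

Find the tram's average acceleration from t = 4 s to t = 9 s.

-0.8 m/s²

Average acceleration = Δv/Δt = (3 − 7)/(9 − 4) = -0.8 m/s².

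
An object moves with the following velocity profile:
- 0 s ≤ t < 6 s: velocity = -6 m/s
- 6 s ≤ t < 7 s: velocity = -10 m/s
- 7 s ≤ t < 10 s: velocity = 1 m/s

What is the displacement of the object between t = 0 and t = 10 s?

-43 m

Displacement is the signed area under the v-t curve.
0–6 s: -6 × 6 = -36 m
6–7 s: -10 × 1 = -10 m
7–10 s: 1 × 3 = 3 m
Net displacement = -43 m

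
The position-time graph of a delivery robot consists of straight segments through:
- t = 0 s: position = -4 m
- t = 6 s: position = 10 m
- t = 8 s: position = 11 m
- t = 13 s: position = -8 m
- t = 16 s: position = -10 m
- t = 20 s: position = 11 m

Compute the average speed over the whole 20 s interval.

2.85 m/s

Average speed = (total path length)/(elapsed time); on a piecewise-linear x-t graph the path length is Σ|Δx|.
0–6 s: |Δx| = |10 − -4| = 14 m
6–8 s: |Δx| = |11 − 10| = 1 m
8–13 s: |Δx| = |-8 − 11| = 19 m
13–16 s: |Δx| = |-10 − -8| = 2 m
16–20 s: |Δx| = |11 − -10| = 21 m
Total path = 57 m; average speed = 57/20 = 2.85 m/s.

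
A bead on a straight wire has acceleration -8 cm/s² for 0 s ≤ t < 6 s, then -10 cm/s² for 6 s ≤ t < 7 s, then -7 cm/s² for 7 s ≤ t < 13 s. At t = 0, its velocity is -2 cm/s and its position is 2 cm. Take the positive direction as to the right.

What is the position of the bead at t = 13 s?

On each constant-a segment, Δv = aΔt and Δx = v₀Δt + ½aΔt²; chain segment to segment.
0–6 s: v starts -2 cm/s; Δx = -2·6 + ½·-8·6² = -156 cm; v ends -50 cm/s.
6–7 s: v starts -50 cm/s; Δx = -50·1 + ½·-10·1² = -55 cm; v ends -60 cm/s.
7–13 s: v starts -60 cm/s; Δx = -60·6 + ½·-7·6² = -486 cm; v ends -102 cm/s.
x(13) = 2 + Σ Δx = -695 cm.

-695 cm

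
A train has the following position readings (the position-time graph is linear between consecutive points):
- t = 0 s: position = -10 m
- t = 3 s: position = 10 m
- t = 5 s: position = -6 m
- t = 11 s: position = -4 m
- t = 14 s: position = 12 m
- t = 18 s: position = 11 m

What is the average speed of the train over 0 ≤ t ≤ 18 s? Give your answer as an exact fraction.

55/18 m/s

Average speed = (total path length)/(elapsed time); on a piecewise-linear x-t graph the path length is Σ|Δx|.
0–3 s: |Δx| = |10 − -10| = 20 m
3–5 s: |Δx| = |-6 − 10| = 16 m
5–11 s: |Δx| = |-4 − -6| = 2 m
11–14 s: |Δx| = |12 − -4| = 16 m
14–18 s: |Δx| = |11 − 12| = 1 m
Total path = 55 m; average speed = 55/18 = 55/18 m/s.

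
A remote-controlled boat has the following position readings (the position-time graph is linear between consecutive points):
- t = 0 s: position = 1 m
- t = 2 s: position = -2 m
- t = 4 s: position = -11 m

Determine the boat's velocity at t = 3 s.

-4.5 m/s

Velocity is the slope of the x-t graph on 2–4 s: (-11 − -2)/(4 − 2) = -4.5 m/s.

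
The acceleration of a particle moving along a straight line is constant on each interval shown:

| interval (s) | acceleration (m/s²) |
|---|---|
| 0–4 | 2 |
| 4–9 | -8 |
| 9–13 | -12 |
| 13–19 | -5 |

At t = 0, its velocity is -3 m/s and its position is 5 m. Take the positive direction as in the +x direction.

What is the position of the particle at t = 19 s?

-890 m

On each constant-a segment, Δv = aΔt and Δx = v₀Δt + ½aΔt²; chain segment to segment.
0–4 s: v starts -3 m/s; Δx = -3·4 + ½·2·4² = 4 m; v ends 5 m/s.
4–9 s: v starts 5 m/s; Δx = 5·5 + ½·-8·5² = -75 m; v ends -35 m/s.
9–13 s: v starts -35 m/s; Δx = -35·4 + ½·-12·4² = -236 m; v ends -83 m/s.
13–19 s: v starts -83 m/s; Δx = -83·6 + ½·-5·6² = -588 m; v ends -113 m/s.
x(19) = 5 + Σ Δx = -890 m.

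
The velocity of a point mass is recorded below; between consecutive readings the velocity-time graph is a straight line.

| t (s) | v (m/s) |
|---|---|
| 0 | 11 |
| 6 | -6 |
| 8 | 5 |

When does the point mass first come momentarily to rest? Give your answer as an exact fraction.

v changes sign on 0–6 s (from 11 to -6); the graph is linear there, so v = 0 at t = 0 + (-11)·(6 − 0)/(-6 − 11) = 66/17 s.

t = 66/17 s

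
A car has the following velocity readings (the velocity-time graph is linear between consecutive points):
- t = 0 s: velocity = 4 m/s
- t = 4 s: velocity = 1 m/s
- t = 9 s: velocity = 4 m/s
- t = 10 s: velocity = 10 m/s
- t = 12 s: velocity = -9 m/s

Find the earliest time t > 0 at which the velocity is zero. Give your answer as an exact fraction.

t = 210/19 s

v changes sign on 10–12 s (from 10 to -9); the graph is linear there, so v = 0 at t = 10 + (-10)·(12 − 10)/(-9 − 10) = 210/19 s.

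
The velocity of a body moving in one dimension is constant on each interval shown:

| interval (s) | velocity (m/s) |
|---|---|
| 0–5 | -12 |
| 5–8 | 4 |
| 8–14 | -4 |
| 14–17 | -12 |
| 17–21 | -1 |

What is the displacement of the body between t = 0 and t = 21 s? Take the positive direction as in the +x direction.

-112 m

Displacement is the signed area under the v-t curve.
0–5 s: -12 × 5 = -60 m
5–8 s: 4 × 3 = 12 m
8–14 s: -4 × 6 = -24 m
14–17 s: -12 × 3 = -36 m
17–21 s: -1 × 4 = -4 m
Net displacement = -112 m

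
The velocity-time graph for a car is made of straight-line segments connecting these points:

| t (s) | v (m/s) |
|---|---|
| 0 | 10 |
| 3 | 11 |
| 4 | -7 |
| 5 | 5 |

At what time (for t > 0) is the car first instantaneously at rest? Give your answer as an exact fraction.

v changes sign on 3–4 s (from 11 to -7); the graph is linear there, so v = 0 at t = 3 + (-11)·(4 − 3)/(-7 − 11) = 65/18 s.

t = 65/18 s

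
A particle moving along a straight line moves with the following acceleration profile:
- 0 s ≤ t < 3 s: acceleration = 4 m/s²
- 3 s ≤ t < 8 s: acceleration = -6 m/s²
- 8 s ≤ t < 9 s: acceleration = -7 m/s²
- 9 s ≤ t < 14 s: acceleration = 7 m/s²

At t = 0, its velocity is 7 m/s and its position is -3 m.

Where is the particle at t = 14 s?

39 m

On each constant-a segment, Δv = aΔt and Δx = v₀Δt + ½aΔt²; chain segment to segment.
0–3 s: v starts 7 m/s; Δx = 7·3 + ½·4·3² = 39 m; v ends 19 m/s.
3–8 s: v starts 19 m/s; Δx = 19·5 + ½·-6·5² = 20 m; v ends -11 m/s.
8–9 s: v starts -11 m/s; Δx = -11·1 + ½·-7·1² = -14.5 m; v ends -18 m/s.
9–14 s: v starts -18 m/s; Δx = -18·5 + ½·7·5² = -2.5 m; v ends 17 m/s.
x(14) = -3 + Σ Δx = 39 m.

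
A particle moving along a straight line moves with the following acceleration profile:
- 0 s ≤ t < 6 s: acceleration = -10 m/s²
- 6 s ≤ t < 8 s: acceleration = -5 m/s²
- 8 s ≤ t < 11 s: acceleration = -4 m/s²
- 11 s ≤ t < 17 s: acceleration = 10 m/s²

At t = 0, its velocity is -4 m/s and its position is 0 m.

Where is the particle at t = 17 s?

On each constant-a segment, Δv = aΔt and Δx = v₀Δt + ½aΔt²; chain segment to segment.
0–6 s: v starts -4 m/s; Δx = -4·6 + ½·-10·6² = -204 m; v ends -64 m/s.
6–8 s: v starts -64 m/s; Δx = -64·2 + ½·-5·2² = -138 m; v ends -74 m/s.
8–11 s: v starts -74 m/s; Δx = -74·3 + ½·-4·3² = -240 m; v ends -86 m/s.
11–17 s: v starts -86 m/s; Δx = -86·6 + ½·10·6² = -336 m; v ends -26 m/s.
x(17) = 0 + Σ Δx = -918 m.

-918 m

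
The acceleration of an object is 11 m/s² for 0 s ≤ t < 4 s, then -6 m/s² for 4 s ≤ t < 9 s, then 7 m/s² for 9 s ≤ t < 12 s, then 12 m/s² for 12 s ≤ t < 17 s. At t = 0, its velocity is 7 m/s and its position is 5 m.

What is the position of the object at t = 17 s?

755.5 m

On each constant-a segment, Δv = aΔt and Δx = v₀Δt + ½aΔt²; chain segment to segment.
0–4 s: v starts 7 m/s; Δx = 7·4 + ½·11·4² = 116 m; v ends 51 m/s.
4–9 s: v starts 51 m/s; Δx = 51·5 + ½·-6·5² = 180 m; v ends 21 m/s.
9–12 s: v starts 21 m/s; Δx = 21·3 + ½·7·3² = 94.5 m; v ends 42 m/s.
12–17 s: v starts 42 m/s; Δx = 42·5 + ½·12·5² = 360 m; v ends 102 m/s.
x(17) = 5 + Σ Δx = 755.5 m.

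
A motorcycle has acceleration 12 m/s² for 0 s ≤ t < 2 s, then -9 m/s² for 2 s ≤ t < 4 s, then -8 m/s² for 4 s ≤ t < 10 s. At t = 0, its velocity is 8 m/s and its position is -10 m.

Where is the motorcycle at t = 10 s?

On each constant-a segment, Δv = aΔt and Δx = v₀Δt + ½aΔt²; chain segment to segment.
0–2 s: v starts 8 m/s; Δx = 8·2 + ½·12·2² = 40 m; v ends 32 m/s.
2–4 s: v starts 32 m/s; Δx = 32·2 + ½·-9·2² = 46 m; v ends 14 m/s.
4–10 s: v starts 14 m/s; Δx = 14·6 + ½·-8·6² = -60 m; v ends -34 m/s.
x(10) = -10 + Σ Δx = 16 m.

16 m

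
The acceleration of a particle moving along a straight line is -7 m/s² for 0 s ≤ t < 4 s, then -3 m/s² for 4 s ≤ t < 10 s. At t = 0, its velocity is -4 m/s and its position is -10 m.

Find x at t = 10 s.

On each constant-a segment, Δv = aΔt and Δx = v₀Δt + ½aΔt²; chain segment to segment.
0–4 s: v starts -4 m/s; Δx = -4·4 + ½·-7·4² = -72 m; v ends -32 m/s.
4–10 s: v starts -32 m/s; Δx = -32·6 + ½·-3·6² = -246 m; v ends -50 m/s.
x(10) = -10 + Σ Δx = -328 m.

-328 m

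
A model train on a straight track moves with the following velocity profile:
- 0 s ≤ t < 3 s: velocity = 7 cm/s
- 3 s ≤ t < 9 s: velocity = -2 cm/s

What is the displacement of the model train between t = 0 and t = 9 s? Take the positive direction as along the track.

Displacement is the signed area under the v-t curve.
0–3 s: 7 × 3 = 21 cm
3–9 s: -2 × 6 = -12 cm
Net displacement = 9 cm

9 cm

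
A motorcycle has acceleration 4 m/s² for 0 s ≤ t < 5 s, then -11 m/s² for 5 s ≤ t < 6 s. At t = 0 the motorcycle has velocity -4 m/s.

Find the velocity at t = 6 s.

5 m/s

Δv equals the area under the a-t graph; then v = v₀ + Δv.
0–5 s: 4 × 5 = 20 m/s
5–6 s: -11 × 1 = -11 m/s
Δv = 9 m/s, so v(6) = -4 + (9) = 5 m/s.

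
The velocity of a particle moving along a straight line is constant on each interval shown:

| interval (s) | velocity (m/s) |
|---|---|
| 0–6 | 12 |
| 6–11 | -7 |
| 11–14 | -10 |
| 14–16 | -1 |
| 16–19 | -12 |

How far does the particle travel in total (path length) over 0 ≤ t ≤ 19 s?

175 m

Total distance travelled is ∫|v| dt — sum the magnitudes of each area piece.
0–6 s: |12| × 6 = 72 m
6–11 s: |-7| × 5 = 35 m
11–14 s: |-10| × 3 = 30 m
14–16 s: |-1| × 2 = 2 m
16–19 s: |-12| × 3 = 36 m
Total distance = 175 m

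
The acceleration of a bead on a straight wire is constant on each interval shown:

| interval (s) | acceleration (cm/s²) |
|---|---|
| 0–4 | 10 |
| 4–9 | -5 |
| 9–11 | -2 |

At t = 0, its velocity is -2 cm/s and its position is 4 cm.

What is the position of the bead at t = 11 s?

225.5 cm

On each constant-a segment, Δv = aΔt and Δx = v₀Δt + ½aΔt²; chain segment to segment.
0–4 s: v starts -2 cm/s; Δx = -2·4 + ½·10·4² = 72 cm; v ends 38 cm/s.
4–9 s: v starts 38 cm/s; Δx = 38·5 + ½·-5·5² = 127.5 cm; v ends 13 cm/s.
9–11 s: v starts 13 cm/s; Δx = 13·2 + ½·-2·2² = 22 cm; v ends 9 cm/s.
x(11) = 4 + Σ Δx = 225.5 cm.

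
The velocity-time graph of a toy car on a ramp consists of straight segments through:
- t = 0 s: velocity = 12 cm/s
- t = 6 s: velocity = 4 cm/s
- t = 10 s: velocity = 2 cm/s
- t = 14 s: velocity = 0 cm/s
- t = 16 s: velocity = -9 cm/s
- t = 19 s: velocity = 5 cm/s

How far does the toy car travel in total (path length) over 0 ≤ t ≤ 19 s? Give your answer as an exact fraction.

Total distance travelled is ∫|v| dt — sum the magnitudes of each area piece.
0–6 s: |½(12 + 4)(6)| = 48 cm
6–10 s: |½(4 + 2)(4)| = 12 cm
10–14 s: |½(2 + 0)(4)| = 4 cm
14–16 s: |½(0 + -9)(2)| = 9 cm
16–19 s: v = 0 at t = 251/14 s; triangle areas 243/28 + 75/28 = 159/14 cm
Total distance = 1181/14 cm

1181/14 cm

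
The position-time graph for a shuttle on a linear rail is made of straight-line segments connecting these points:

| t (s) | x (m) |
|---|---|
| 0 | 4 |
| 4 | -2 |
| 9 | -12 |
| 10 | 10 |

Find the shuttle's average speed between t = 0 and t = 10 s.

Average speed = (total path length)/(elapsed time); on a piecewise-linear x-t graph the path length is Σ|Δx|.
0–4 s: |Δx| = |-2 − 4| = 6 m
4–9 s: |Δx| = |-12 − -2| = 10 m
9–10 s: |Δx| = |10 − -12| = 22 m
Total path = 38 m; average speed = 38/10 = 3.8 m/s.

3.8 m/s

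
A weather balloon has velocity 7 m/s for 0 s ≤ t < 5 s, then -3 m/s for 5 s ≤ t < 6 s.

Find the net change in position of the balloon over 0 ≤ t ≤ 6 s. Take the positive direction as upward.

Net displacement equals the area under the velocity-time graph (areas below the axis count negative).
0–5 s: 7 × 5 = 35 m
5–6 s: -3 × 1 = -3 m
Net displacement = 32 m

32 m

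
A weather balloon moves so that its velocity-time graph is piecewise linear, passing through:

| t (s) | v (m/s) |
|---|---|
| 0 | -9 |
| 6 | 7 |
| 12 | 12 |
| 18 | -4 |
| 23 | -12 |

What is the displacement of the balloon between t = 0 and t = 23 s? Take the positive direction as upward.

35 m

Net displacement equals the area under the velocity-time graph (areas below the axis count negative).
0–6 s: ½(-9 + 7)(6) = -6 m
6–12 s: ½(7 + 12)(6) = 57 m
12–18 s: ½(12 + -4)(6) = 24 m
18–23 s: ½(-4 + -12)(5) = -40 m
Net displacement = 35 m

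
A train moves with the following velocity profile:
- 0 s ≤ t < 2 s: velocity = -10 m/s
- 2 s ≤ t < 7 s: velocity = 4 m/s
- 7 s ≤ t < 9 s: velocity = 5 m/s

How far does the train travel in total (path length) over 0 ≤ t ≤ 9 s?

50 m

Total distance travelled is ∫|v| dt — sum the magnitudes of each area piece.
0–2 s: |-10| × 2 = 20 m
2–7 s: |4| × 5 = 20 m
7–9 s: |5| × 2 = 10 m
Total distance = 50 m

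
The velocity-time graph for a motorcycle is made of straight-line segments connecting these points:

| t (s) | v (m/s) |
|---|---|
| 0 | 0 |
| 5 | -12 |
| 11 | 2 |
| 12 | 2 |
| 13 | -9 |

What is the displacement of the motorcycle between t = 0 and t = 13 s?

-61.5 m

Net displacement equals the area under the velocity-time graph (areas below the axis count negative).
0–5 s: ½(0 + -12)(5) = -30 m
5–11 s: ½(-12 + 2)(6) = -30 m
11–12 s: 2 × 1 = 2 m
12–13 s: ½(2 + -9)(1) = -3.5 m
Net displacement = -61.5 m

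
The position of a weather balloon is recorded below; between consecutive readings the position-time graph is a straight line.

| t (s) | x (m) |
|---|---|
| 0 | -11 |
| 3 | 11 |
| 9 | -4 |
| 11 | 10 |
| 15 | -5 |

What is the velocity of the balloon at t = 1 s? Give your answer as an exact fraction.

22/3 m/s

Velocity is the slope of the x-t graph on 0–3 s: (11 − -11)/(3 − 0) = 22/3 m/s.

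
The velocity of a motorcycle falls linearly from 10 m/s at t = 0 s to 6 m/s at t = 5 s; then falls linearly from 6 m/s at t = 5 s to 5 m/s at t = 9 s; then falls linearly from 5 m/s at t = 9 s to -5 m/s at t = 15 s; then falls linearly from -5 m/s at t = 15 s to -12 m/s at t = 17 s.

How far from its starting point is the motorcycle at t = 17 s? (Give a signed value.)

Displacement is the signed area under the v-t curve.
0–5 s: ½(10 + 6)(5) = 40 m
5–9 s: ½(6 + 5)(4) = 22 m
9–15 s: ½(5 + -5)(6) = 0 m
15–17 s: ½(-5 + -12)(2) = -17 m
Net displacement = 45 m

45 m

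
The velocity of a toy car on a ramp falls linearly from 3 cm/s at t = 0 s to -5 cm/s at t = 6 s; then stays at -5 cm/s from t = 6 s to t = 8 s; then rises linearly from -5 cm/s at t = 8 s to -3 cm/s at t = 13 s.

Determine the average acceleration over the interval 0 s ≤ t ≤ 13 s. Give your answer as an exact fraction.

Average acceleration = Δv/Δt = (-3 − 3)/(13 − 0) = -6/13 cm/s².

-6/13 cm/s²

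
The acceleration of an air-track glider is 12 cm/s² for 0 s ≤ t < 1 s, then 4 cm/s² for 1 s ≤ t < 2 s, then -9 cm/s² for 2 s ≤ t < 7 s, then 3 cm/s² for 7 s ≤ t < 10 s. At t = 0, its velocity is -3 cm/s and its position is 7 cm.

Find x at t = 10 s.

-109 cm

On each constant-a segment, Δv = aΔt and Δx = v₀Δt + ½aΔt²; chain segment to segment.
0–1 s: v starts -3 cm/s; Δx = -3·1 + ½·12·1² = 3 cm; v ends 9 cm/s.
1–2 s: v starts 9 cm/s; Δx = 9·1 + ½·4·1² = 11 cm; v ends 13 cm/s.
2–7 s: v starts 13 cm/s; Δx = 13·5 + ½·-9·5² = -47.5 cm; v ends -32 cm/s.
7–10 s: v starts -32 cm/s; Δx = -32·3 + ½·3·3² = -82.5 cm; v ends -23 cm/s.
x(10) = 7 + Σ Δx = -109 cm.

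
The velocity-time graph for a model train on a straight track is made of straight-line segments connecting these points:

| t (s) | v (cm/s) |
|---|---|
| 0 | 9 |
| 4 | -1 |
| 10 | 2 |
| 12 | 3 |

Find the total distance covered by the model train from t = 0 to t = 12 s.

Distance (not displacement) is the total path length: add the absolute areas under v-t.
0–4 s: v = 0 at t = 3.6 s; triangle areas 16.2 + 0.2 = 16.4 cm
4–10 s: v = 0 at t = 6 s; triangle areas 1 + 4 = 5 cm
10–12 s: |½(2 + 3)(2)| = 5 cm
Total distance = 26.4 cm

26.4 cm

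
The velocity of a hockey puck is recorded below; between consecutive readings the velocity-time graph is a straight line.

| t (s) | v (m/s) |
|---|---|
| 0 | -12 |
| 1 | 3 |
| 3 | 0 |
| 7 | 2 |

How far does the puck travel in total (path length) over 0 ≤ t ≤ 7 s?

12.1 m

Total distance travelled is ∫|v| dt — sum the magnitudes of each area piece.
0–1 s: v = 0 at t = 0.8 s; triangle areas 4.8 + 0.3 = 5.1 m
1–3 s: |½(3 + 0)(2)| = 3 m
3–7 s: |½(0 + 2)(4)| = 4 m
Total distance = 12.1 m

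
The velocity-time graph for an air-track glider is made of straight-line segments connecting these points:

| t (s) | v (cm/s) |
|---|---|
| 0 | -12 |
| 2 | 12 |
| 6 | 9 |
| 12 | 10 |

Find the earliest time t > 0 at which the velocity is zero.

t = 1 s

v changes sign on 0–2 s (from -12 to 12); the graph is linear there, so v = 0 at t = 0 + (12)·(2 − 0)/(12 − -12) = 1 s.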